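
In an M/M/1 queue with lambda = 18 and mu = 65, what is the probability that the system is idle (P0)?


P0 = 1 - rho = 1 - 18/65 = 0.7231

0.7231


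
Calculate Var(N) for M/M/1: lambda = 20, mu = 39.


rho = 20/39; Var(N) = rho/(1-rho)^2 = 2.16

2.16


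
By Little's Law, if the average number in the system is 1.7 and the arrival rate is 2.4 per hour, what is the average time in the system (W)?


W = L / lambda = 1.7 / 2.4 = 0.7083 hours

0.7083 hours


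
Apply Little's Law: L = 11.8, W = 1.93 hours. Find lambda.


lambda = L / W = 11.8 / 1.93 = 6.11 per hour

6.11 per hour


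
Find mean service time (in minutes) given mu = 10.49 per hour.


Mean service time = 60/mu = 60/10.49 = 5.72 minutes

5.72 minutes


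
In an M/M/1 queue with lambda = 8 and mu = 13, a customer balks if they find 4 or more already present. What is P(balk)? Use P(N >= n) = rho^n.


P(N >= 4) = rho^4 = (8/13)^4 = 0.1434

0.1434


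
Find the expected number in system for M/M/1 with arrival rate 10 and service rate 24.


rho = 10/24; L = rho/(1-rho) = 0.71

0.71


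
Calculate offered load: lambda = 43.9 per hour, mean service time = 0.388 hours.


Offered load a = lambda * E[S] = 43.9 * 0.388 = 17.03 Erlangs

17.03 Erlangs


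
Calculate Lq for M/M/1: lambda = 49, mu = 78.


rho = 49/78; Lq = rho^2/(1-rho) = 1.06

1.06


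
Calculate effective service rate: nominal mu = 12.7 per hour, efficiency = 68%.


Effective rate = mu * efficiency = 12.7 * 0.68 = 8.64 per hour

8.64 per hour


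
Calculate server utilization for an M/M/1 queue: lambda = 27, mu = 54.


rho = lambda/mu = 27/54 = 0.5

0.5


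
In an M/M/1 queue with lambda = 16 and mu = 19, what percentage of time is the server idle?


Idle fraction = (1 - rho) * 100 = (1 - 16/19) * 100 = 15.8%

15.8%


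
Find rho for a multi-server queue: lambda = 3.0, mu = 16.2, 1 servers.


rho = lambda / (c * mu) = 3.0 / (1 * 16.2) = 0.1852

0.1852


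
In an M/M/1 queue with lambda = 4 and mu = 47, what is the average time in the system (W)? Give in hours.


W = 1/(mu - lambda) = 1/(47 - 4) = 0.0233 hours

0.0233 hours


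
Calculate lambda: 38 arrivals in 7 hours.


lambda = total arrivals / time = 38 / 7 = 5.43 per hour

5.43 per hour


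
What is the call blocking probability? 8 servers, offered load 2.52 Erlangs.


B(N,A) = (A^N/N!) / sum(A^k/k!, k=0..N) with N=8, A=2.52 = 0.0032

0.0032


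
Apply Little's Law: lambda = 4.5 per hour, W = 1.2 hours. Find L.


L = lambda * W = 4.5 * 1.2 = 5.4

5.4


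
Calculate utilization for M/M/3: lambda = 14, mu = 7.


rho = lambda/(c*mu) = 14/(3*7) = 0.6667

0.6667


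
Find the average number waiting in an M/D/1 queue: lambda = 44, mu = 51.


M/D/1: Lq = rho^2 / (2*(1-rho)) where rho = 44/51; Lq = 2.71

2.71


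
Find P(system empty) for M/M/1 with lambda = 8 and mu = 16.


P0 = 1 - rho = 1 - 8/16 = 0.5

0.5


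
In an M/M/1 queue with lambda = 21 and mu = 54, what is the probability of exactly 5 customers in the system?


rho = 21/54; P(n) = (1-rho)*rho^n = (1-21/54)*(21/54)^5 = 0.0054

0.0054


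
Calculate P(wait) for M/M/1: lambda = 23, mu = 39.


P(wait) = rho = lambda/mu = 23/39 = 0.5897

0.5897


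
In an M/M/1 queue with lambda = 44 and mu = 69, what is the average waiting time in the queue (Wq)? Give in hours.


rho = 44/69; Wq = rho/(mu - lambda) = 0.0255 hours

0.0255 hours


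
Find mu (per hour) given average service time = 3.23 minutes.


mu = 60 / avg_service_time = 60 / 3.23 = 18.58 per hour

18.58 per hour


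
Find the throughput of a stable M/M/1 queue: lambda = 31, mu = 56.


For a stable queue (lambda < mu), throughput = lambda = 31 per hour

31 per hour


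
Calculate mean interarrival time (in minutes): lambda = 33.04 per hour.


Mean interarrival time = 60/lambda = 60/33.04 = 1.82 minutes

1.82 minutes


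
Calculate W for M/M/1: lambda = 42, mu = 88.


W = 1/(mu - lambda) = 1/(88 - 42) = 0.0217 hours

0.0217 hours


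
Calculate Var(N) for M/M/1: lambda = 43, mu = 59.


rho = 43/59; Var(N) = rho/(1-rho)^2 = 9.91

9.91


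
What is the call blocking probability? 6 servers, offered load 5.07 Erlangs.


B(N,A) = (A^N/N!) / sum(A^k/k!, k=0..N) with N=6, A=5.07 = 0.1971

0.1971


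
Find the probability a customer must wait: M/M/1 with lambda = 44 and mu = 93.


P(wait) = rho = lambda/mu = 44/93 = 0.4731

0.4731


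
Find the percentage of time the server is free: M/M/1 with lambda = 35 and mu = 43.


Idle fraction = (1 - rho) * 100 = (1 - 35/43) * 100 = 18.6%

18.6%


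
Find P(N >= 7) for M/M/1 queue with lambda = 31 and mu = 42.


P(N >= 7) = rho^7 = (31/42)^7 = 0.1193

0.1193


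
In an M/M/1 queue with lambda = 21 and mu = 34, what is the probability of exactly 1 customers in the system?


rho = 21/34; P(n) = (1-rho)*rho^n = (1-21/34)*(21/34)^1 = 0.2362

0.2362


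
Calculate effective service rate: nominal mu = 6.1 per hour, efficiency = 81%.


Effective rate = mu * efficiency = 6.1 * 0.81 = 4.94 per hour

4.94 per hour


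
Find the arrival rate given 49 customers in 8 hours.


lambda = total arrivals / time = 49 / 8 = 6.13 per hour

6.13 per hour


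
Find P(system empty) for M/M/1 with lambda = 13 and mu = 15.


P0 = 1 - rho = 1 - 13/15 = 0.1333

0.1333


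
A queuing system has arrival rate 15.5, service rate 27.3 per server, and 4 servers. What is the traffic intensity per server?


rho = lambda / (c * mu) = 15.5 / (4 * 27.3) = 0.1419

0.1419


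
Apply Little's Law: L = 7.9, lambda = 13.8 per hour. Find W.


W = L / lambda = 7.9 / 13.8 = 0.5725 hours

0.5725 hours


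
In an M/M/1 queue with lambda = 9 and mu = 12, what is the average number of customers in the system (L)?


rho = 9/12; L = rho/(1-rho) = 3.0

3.0


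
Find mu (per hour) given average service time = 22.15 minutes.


mu = 60 / avg_service_time = 60 / 22.15 = 2.71 per hour

2.71 per hour


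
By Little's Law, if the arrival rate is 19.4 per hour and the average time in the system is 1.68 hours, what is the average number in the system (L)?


L = lambda * W = 19.4 * 1.68 = 32.59

32.59


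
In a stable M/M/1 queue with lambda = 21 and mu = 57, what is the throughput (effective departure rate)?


For a stable queue (lambda < mu), throughput = lambda = 21 per hour

21 per hour


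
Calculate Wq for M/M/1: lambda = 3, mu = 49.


rho = 3/49; Wq = rho/(mu - lambda) = 0.0013 hours

0.0013 hours


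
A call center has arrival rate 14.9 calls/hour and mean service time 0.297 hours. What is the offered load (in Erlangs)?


Offered load a = lambda * E[S] = 14.9 * 0.297 = 4.43 Erlangs

4.43 Erlangs


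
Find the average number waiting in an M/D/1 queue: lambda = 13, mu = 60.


M/D/1: Lq = rho^2 / (2*(1-rho)) where rho = 13/60; Lq = 0.03

0.03


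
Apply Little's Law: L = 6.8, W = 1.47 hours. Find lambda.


lambda = L / W = 6.8 / 1.47 = 4.63 per hour

4.63 per hour


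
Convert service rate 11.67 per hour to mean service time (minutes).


Mean service time = 60/mu = 60/11.67 = 5.14 minutes

5.14 minutes


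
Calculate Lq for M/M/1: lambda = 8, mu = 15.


rho = 8/15; Lq = rho^2/(1-rho) = 0.61

0.61


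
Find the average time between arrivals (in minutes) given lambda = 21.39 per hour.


Mean interarrival time = 60/lambda = 60/21.39 = 2.81 minutes

2.81 minutes


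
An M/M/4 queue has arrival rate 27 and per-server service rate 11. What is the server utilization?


rho = lambda/(c*mu) = 27/(4*11) = 0.6136

0.6136


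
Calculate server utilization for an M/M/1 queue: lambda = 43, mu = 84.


rho = lambda/mu = 43/84 = 0.5119

0.5119


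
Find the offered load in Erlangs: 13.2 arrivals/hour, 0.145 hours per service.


Offered load a = lambda * E[S] = 13.2 * 0.145 = 1.91 Erlangs

1.91 Erlangs


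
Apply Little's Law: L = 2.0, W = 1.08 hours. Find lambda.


lambda = L / W = 2.0 / 1.08 = 1.85 per hour

1.85 per hour


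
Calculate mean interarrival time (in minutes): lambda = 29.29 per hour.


Mean interarrival time = 60/lambda = 60/29.29 = 2.05 minutes

2.05 minutes


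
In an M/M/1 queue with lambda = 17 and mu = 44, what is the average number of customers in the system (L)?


rho = 17/44; L = rho/(1-rho) = 0.63

0.63


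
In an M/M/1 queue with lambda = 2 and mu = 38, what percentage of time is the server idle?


Idle fraction = (1 - rho) * 100 = (1 - 2/38) * 100 = 94.7%

94.7%


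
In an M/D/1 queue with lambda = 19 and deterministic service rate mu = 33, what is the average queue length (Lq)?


M/D/1: Lq = rho^2 / (2*(1-rho)) where rho = 19/33; Lq = 0.39

0.39


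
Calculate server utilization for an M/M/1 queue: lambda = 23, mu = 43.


rho = lambda/mu = 23/43 = 0.5349

0.5349


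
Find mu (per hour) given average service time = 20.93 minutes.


mu = 60 / avg_service_time = 60 / 20.93 = 2.87 per hour

2.87 per hour


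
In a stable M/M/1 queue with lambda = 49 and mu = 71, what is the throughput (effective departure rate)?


For a stable queue (lambda < mu), throughput = lambda = 49 per hour

49 per hour


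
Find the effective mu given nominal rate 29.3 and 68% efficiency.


Effective rate = mu * efficiency = 29.3 * 0.68 = 19.92 per hour

19.92 per hour


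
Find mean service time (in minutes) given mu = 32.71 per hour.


Mean service time = 60/mu = 60/32.71 = 1.83 minutes

1.83 minutes


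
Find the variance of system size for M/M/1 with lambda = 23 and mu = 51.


rho = 23/51; Var(N) = rho/(1-rho)^2 = 1.5

1.5


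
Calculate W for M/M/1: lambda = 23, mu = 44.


W = 1/(mu - lambda) = 1/(44 - 23) = 0.0476 hours

0.0476 hours


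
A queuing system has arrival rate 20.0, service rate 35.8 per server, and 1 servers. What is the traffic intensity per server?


rho = lambda / (c * mu) = 20.0 / (1 * 35.8) = 0.5587

0.5587


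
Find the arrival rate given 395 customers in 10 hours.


lambda = total arrivals / time = 395 / 10 = 39.5 per hour

39.5 per hour


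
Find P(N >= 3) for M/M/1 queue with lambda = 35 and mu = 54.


P(N >= 3) = rho^3 = (35/54)^3 = 0.2723

0.2723


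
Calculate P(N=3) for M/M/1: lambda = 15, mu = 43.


rho = 15/43; P(n) = (1-rho)*rho^n = (1-15/43)*(15/43)^3 = 0.0276

0.0276


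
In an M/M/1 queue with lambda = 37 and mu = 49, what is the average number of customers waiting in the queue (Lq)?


rho = 37/49; Lq = rho^2/(1-rho) = 2.33

2.33


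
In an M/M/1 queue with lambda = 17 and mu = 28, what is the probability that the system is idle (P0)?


P0 = 1 - rho = 1 - 17/28 = 0.3929

0.3929


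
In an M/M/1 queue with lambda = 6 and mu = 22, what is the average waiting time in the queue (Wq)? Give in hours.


rho = 6/22; Wq = rho/(mu - lambda) = 0.017 hours

0.017 hours


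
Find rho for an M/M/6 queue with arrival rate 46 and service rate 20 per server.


rho = lambda/(c*mu) = 46/(6*20) = 0.3833

0.3833


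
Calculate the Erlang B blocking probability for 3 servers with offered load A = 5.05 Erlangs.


B(N,A) = (A^N/N!) / sum(A^k/k!, k=0..N) with N=3, A=5.05 = 0.5331

0.5331


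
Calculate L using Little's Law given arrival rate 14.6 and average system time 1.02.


L = lambda * W = 14.6 * 1.02 = 14.89

14.89


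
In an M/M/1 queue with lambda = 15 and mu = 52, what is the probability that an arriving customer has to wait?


P(wait) = rho = lambda/mu = 15/52 = 0.2885

0.2885


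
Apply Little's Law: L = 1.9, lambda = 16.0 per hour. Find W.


W = L / lambda = 1.9 / 16.0 = 0.1188 hours

0.1188 hours


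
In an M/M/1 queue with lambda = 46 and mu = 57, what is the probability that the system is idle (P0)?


P0 = 1 - rho = 1 - 46/57 = 0.193

0.193


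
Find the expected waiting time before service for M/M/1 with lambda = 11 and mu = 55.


rho = 11/55; Wq = rho/(mu - lambda) = 0.0045 hours

0.0045 hours


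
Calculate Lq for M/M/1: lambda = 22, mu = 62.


rho = 22/62; Lq = rho^2/(1-rho) = 0.2

0.2


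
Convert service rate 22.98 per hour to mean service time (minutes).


Mean service time = 60/mu = 60/22.98 = 2.61 minutes

2.61 minutes


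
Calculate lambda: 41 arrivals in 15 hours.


lambda = total arrivals / time = 41 / 15 = 2.73 per hour

2.73 per hour


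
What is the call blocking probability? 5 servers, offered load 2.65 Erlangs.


B(N,A) = (A^N/N!) / sum(A^k/k!, k=0..N) with N=5, A=2.65 = 0.0812

0.0812


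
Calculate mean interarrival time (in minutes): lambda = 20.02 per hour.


Mean interarrival time = 60/lambda = 60/20.02 = 3.0 minutes

3.0 minutes


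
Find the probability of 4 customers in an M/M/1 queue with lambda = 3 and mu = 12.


rho = 3/12; P(n) = (1-rho)*rho^n = (1-3/12)*(3/12)^4 = 0.0029

0.0029


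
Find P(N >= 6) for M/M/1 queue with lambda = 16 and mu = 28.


P(N >= 6) = rho^6 = (16/28)^6 = 0.0348

0.0348


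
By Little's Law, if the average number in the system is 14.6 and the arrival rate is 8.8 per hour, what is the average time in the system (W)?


W = L / lambda = 14.6 / 8.8 = 1.6591 hours

1.6591 hours


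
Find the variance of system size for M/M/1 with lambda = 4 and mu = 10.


rho = 4/10; Var(N) = rho/(1-rho)^2 = 1.11

1.11


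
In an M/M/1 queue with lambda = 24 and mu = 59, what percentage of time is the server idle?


Idle fraction = (1 - rho) * 100 = (1 - 24/59) * 100 = 59.3%

59.3%


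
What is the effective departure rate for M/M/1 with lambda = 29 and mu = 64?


For a stable queue (lambda < mu), throughput = lambda = 29 per hour

29 per hour


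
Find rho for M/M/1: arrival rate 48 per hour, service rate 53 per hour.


rho = lambda/mu = 48/53 = 0.9057

0.9057


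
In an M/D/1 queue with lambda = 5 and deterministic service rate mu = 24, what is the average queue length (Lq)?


M/D/1: Lq = rho^2 / (2*(1-rho)) where rho = 5/24; Lq = 0.03

0.03


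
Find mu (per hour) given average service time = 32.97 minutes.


mu = 60 / avg_service_time = 60 / 32.97 = 1.82 per hour

1.82 per hour


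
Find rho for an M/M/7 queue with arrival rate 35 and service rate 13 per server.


rho = lambda/(c*mu) = 35/(7*13) = 0.3846

0.3846


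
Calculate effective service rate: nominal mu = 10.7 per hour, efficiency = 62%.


Effective rate = mu * efficiency = 10.7 * 0.62 = 6.63 per hour

6.63 per hour


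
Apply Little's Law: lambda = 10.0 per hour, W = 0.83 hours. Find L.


L = lambda * W = 10.0 * 0.83 = 8.3

8.3


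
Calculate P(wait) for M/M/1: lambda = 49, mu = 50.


P(wait) = rho = lambda/mu = 49/50 = 0.98

0.98


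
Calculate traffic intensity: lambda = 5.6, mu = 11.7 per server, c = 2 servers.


rho = lambda / (c * mu) = 5.6 / (2 * 11.7) = 0.2393

0.2393


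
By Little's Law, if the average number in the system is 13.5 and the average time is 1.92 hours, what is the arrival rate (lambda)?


lambda = L / W = 13.5 / 1.92 = 7.03 per hour

7.03 per hour


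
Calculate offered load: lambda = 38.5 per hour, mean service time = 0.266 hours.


Offered load a = lambda * E[S] = 38.5 * 0.266 = 10.24 Erlangs

10.24 Erlangs


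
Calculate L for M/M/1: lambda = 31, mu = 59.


rho = 31/59; L = rho/(1-rho) = 1.11

1.11


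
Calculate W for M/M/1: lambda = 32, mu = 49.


W = 1/(mu - lambda) = 1/(49 - 32) = 0.0588 hours

0.0588 hours


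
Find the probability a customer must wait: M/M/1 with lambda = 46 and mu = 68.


P(wait) = rho = lambda/mu = 46/68 = 0.6765

0.6765


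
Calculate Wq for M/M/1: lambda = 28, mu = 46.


rho = 28/46; Wq = rho/(mu - lambda) = 0.0338 hours

0.0338 hours


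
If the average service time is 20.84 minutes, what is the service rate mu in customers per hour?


mu = 60 / avg_service_time = 60 / 20.84 = 2.88 per hour

2.88 per hour


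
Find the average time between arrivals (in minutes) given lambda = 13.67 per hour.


Mean interarrival time = 60/lambda = 60/13.67 = 4.39 minutes

4.39 minutes


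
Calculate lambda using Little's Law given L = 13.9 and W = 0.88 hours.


lambda = L / W = 13.9 / 0.88 = 15.8 per hour

15.8 per hour


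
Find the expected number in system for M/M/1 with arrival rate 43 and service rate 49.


rho = 43/49; L = rho/(1-rho) = 7.17

7.17


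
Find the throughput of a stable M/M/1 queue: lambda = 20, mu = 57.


For a stable queue (lambda < mu), throughput = lambda = 20 per hour

20 per hour


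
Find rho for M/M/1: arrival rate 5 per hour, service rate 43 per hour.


rho = lambda/mu = 5/43 = 0.1163

0.1163


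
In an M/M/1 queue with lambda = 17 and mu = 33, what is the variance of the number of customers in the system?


rho = 17/33; Var(N) = rho/(1-rho)^2 = 2.19

2.19


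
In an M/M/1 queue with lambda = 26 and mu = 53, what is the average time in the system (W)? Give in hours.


W = 1/(mu - lambda) = 1/(53 - 26) = 0.037 hours

0.037 hours


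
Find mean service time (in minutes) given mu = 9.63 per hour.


Mean service time = 60/mu = 60/9.63 = 6.23 minutes

6.23 minutes


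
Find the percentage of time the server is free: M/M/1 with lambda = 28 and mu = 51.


Idle fraction = (1 - rho) * 100 = (1 - 28/51) * 100 = 45.1%

45.1%


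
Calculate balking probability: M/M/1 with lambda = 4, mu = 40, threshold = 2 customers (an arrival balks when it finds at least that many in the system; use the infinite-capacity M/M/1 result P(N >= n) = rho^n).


P(N >= 2) = rho^2 = (4/40)^2 = 0.01

0.01


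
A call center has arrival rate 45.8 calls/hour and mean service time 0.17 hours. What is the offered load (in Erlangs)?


Offered load a = lambda * E[S] = 45.8 * 0.17 = 7.79 Erlangs

7.79 Erlangs


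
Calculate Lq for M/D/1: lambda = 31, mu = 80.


M/D/1: Lq = rho^2 / (2*(1-rho)) where rho = 31/80; Lq = 0.12

0.12


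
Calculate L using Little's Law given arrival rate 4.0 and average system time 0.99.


L = lambda * W = 4.0 * 0.99 = 3.96

3.96


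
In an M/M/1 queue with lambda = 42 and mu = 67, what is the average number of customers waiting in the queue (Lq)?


rho = 42/67; Lq = rho^2/(1-rho) = 1.05

1.05


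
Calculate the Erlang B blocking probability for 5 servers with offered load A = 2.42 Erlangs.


B(N,A) = (A^N/N!) / sum(A^k/k!, k=0..N) with N=5, A=2.42 = 0.0639

0.0639


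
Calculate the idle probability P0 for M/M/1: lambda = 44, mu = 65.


P0 = 1 - rho = 1 - 44/65 = 0.3231

0.3231


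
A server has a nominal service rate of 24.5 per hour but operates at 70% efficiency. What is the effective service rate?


Effective rate = mu * efficiency = 24.5 * 0.7 = 17.15 per hour

17.15 per hour


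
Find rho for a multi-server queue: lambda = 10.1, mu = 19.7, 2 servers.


rho = lambda / (c * mu) = 10.1 / (2 * 19.7) = 0.2563

0.2563


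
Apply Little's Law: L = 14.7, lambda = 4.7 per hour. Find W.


W = L / lambda = 14.7 / 4.7 = 3.1277 hours

3.1277 hours


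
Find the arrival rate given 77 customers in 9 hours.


lambda = total arrivals / time = 77 / 9 = 8.56 per hour

8.56 per hour


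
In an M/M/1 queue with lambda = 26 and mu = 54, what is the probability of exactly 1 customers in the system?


rho = 26/54; P(n) = (1-rho)*rho^n = (1-26/54)*(26/54)^1 = 0.2497

0.2497


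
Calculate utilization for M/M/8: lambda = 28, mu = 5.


rho = lambda/(c*mu) = 28/(8*5) = 0.7

0.7


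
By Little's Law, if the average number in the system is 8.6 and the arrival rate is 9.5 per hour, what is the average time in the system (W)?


W = L / lambda = 8.6 / 9.5 = 0.9053 hours

0.9053 hours


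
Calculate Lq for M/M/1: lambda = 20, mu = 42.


rho = 20/42; Lq = rho^2/(1-rho) = 0.43

0.43


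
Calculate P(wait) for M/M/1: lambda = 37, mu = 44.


P(wait) = rho = lambda/mu = 37/44 = 0.8409

0.8409


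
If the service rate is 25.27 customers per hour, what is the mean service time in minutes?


Mean service time = 60/mu = 60/25.27 = 2.37 minutes

2.37 minutes


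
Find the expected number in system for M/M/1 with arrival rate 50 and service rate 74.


rho = 50/74; L = rho/(1-rho) = 2.08

2.08


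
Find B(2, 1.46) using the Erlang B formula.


B(N,A) = (A^N/N!) / sum(A^k/k!, k=0..N) with N=2, A=1.46 = 0.3023

0.3023


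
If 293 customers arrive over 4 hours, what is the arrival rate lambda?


lambda = total arrivals / time = 293 / 4 = 73.25 per hour

73.25 per hour


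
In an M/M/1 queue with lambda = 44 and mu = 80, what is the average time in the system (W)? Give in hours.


W = 1/(mu - lambda) = 1/(80 - 44) = 0.0278 hours

0.0278 hours


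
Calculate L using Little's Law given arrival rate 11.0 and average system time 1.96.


L = lambda * W = 11.0 * 1.96 = 21.56

21.56


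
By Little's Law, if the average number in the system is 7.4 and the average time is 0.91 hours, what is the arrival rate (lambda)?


lambda = L / W = 7.4 / 0.91 = 8.13 per hour

8.13 per hour


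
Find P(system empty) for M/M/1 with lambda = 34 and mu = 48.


P0 = 1 - rho = 1 - 34/48 = 0.2917

0.2917


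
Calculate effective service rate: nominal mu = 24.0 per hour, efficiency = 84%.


Effective rate = mu * efficiency = 24.0 * 0.84 = 20.16 per hour

20.16 per hour


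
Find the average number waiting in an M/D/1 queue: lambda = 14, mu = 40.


M/D/1: Lq = rho^2 / (2*(1-rho)) where rho = 14/40; Lq = 0.09

0.09


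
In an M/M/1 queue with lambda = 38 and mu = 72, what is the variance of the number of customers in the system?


rho = 38/72; Var(N) = rho/(1-rho)^2 = 2.37

2.37


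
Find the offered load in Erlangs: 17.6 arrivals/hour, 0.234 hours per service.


Offered load a = lambda * E[S] = 17.6 * 0.234 = 4.12 Erlangs

4.12 Erlangs


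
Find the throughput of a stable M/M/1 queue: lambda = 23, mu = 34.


For a stable queue (lambda < mu), throughput = lambda = 23 per hour

23 per hour


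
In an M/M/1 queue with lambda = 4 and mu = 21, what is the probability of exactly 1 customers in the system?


rho = 4/21; P(n) = (1-rho)*rho^n = (1-4/21)*(4/21)^1 = 0.1542

0.1542


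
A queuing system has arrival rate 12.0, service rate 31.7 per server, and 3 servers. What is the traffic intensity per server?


rho = lambda / (c * mu) = 12.0 / (3 * 31.7) = 0.1262

0.1262


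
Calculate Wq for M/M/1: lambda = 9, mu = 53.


rho = 9/53; Wq = rho/(mu - lambda) = 0.0039 hours

0.0039 hours


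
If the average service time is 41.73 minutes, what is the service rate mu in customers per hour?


mu = 60 / avg_service_time = 60 / 41.73 = 1.44 per hour

1.44 per hour


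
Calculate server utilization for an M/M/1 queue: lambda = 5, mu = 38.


rho = lambda/mu = 5/38 = 0.1316

0.1316


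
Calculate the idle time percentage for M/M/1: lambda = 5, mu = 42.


Idle fraction = (1 - rho) * 100 = (1 - 5/42) * 100 = 88.1%

88.1%


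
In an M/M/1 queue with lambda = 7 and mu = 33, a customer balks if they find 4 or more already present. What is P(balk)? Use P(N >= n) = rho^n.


P(N >= 4) = rho^4 = (7/33)^4 = 0.002

0.002


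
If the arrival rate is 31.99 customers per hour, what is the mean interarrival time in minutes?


Mean interarrival time = 60/lambda = 60/31.99 = 1.88 minutes

1.88 minutes


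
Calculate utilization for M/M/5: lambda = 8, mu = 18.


rho = lambda/(c*mu) = 8/(5*18) = 0.0889

0.0889


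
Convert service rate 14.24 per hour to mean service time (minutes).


Mean service time = 60/mu = 60/14.24 = 4.21 minutes

4.21 minutes


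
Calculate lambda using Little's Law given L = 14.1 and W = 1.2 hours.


lambda = L / W = 14.1 / 1.2 = 11.75 per hour

11.75 per hour


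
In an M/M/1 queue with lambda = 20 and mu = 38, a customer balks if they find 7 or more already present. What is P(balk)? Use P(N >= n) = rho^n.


P(N >= 7) = rho^7 = (20/38)^7 = 0.0112

0.0112


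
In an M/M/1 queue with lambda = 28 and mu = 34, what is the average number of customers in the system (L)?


rho = 28/34; L = rho/(1-rho) = 4.67

4.67


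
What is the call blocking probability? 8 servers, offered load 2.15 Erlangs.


B(N,A) = (A^N/N!) / sum(A^k/k!, k=0..N) with N=8, A=2.15 = 0.0013

0.0013


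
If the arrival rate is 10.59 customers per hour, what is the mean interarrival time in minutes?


Mean interarrival time = 60/lambda = 60/10.59 = 5.67 minutes

5.67 minutes


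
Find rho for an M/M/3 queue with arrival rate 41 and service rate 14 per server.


rho = lambda/(c*mu) = 41/(3*14) = 0.9762

0.9762


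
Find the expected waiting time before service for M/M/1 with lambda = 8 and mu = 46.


rho = 8/46; Wq = rho/(mu - lambda) = 0.0046 hours

0.0046 hours


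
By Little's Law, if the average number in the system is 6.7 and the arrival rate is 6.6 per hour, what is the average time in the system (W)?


W = L / lambda = 6.7 / 6.6 = 1.0152 hours

1.0152 hours


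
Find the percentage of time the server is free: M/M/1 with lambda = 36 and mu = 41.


Idle fraction = (1 - rho) * 100 = (1 - 36/41) * 100 = 12.2%

12.2%


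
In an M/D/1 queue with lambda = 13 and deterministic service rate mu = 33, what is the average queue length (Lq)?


M/D/1: Lq = rho^2 / (2*(1-rho)) where rho = 13/33; Lq = 0.13

0.13


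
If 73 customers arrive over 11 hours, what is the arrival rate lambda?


lambda = total arrivals / time = 73 / 11 = 6.64 per hour

6.64 per hour


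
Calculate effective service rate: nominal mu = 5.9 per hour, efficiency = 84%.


Effective rate = mu * efficiency = 5.9 * 0.84 = 4.96 per hour

4.96 per hour


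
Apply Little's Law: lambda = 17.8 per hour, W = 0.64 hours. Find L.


L = lambda * W = 17.8 * 0.64 = 11.39

11.39


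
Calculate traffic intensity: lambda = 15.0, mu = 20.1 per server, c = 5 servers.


rho = lambda / (c * mu) = 15.0 / (5 * 20.1) = 0.1493

0.1493


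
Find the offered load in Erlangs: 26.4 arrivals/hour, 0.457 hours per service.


Offered load a = lambda * E[S] = 26.4 * 0.457 = 12.06 Erlangs

12.06 Erlangs


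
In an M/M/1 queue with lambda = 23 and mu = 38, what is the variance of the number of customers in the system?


rho = 23/38; Var(N) = rho/(1-rho)^2 = 3.88

3.88


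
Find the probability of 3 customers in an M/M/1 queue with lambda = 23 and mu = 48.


rho = 23/48; P(n) = (1-rho)*rho^n = (1-23/48)*(23/48)^3 = 0.0573

0.0573


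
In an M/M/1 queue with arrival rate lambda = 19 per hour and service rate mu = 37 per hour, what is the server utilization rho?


rho = lambda/mu = 19/37 = 0.5135

0.5135


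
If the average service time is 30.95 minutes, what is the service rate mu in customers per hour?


mu = 60 / avg_service_time = 60 / 30.95 = 1.94 per hour

1.94 per hour


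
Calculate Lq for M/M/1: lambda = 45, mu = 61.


rho = 45/61; Lq = rho^2/(1-rho) = 2.07

2.07


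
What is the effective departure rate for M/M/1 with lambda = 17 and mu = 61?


For a stable queue (lambda < mu), throughput = lambda = 17 per hour

17 per hour


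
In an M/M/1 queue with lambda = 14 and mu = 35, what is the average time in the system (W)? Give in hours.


W = 1/(mu - lambda) = 1/(35 - 14) = 0.0476 hours

0.0476 hours


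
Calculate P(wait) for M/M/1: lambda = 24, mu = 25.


P(wait) = rho = lambda/mu = 24/25 = 0.96

0.96


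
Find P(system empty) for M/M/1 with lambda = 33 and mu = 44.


P0 = 1 - rho = 1 - 33/44 = 0.25

0.25


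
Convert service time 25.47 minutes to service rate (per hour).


mu = 60 / avg_service_time = 60 / 25.47 = 2.36 per hour

2.36 per hour


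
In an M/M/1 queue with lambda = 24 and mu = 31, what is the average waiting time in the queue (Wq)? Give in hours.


rho = 24/31; Wq = rho/(mu - lambda) = 0.1106 hours

0.1106 hours


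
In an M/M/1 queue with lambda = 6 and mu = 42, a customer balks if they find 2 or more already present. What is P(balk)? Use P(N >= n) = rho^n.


P(N >= 2) = rho^2 = (6/42)^2 = 0.0204

0.0204


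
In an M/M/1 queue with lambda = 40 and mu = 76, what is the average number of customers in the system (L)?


rho = 40/76; L = rho/(1-rho) = 1.11

1.11


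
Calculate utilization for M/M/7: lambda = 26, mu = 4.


rho = lambda/(c*mu) = 26/(7*4) = 0.9286

0.9286


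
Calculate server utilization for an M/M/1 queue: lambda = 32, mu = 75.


rho = lambda/mu = 32/75 = 0.4267

0.4267


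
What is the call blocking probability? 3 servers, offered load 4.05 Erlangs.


B(N,A) = (A^N/N!) / sum(A^k/k!, k=0..N) with N=3, A=4.05 = 0.4552

0.4552


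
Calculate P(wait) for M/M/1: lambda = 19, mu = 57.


P(wait) = rho = lambda/mu = 19/57 = 0.3333

0.3333


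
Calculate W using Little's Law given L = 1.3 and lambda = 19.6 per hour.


W = L / lambda = 1.3 / 19.6 = 0.0663 hours

0.0663 hours


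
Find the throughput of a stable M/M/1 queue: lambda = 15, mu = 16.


For a stable queue (lambda < mu), throughput = lambda = 15 per hour

15 per hour


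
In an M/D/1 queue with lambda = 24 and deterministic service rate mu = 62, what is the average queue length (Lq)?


M/D/1: Lq = rho^2 / (2*(1-rho)) where rho = 24/62; Lq = 0.12

0.12


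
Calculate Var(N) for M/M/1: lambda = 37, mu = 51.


rho = 37/51; Var(N) = rho/(1-rho)^2 = 9.63

9.63


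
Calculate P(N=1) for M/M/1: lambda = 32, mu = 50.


rho = 32/50; P(n) = (1-rho)*rho^n = (1-32/50)*(32/50)^1 = 0.2304

0.2304


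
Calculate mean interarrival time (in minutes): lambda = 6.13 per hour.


Mean interarrival time = 60/lambda = 60/6.13 = 9.79 minutes

9.79 minutes


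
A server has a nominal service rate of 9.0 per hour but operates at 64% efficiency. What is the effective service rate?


Effective rate = mu * efficiency = 9.0 * 0.64 = 5.76 per hour

5.76 per hour


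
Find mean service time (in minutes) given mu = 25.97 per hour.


Mean service time = 60/mu = 60/25.97 = 2.31 minutes

2.31 minutes


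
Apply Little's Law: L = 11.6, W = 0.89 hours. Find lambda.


lambda = L / W = 11.6 / 0.89 = 13.03 per hour

13.03 per hour


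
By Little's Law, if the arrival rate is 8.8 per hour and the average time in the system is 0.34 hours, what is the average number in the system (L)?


L = lambda * W = 8.8 * 0.34 = 2.99

2.99


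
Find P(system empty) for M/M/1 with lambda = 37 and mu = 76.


P0 = 1 - rho = 1 - 37/76 = 0.5132

0.5132


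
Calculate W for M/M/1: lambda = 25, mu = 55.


W = 1/(mu - lambda) = 1/(55 - 25) = 0.0333 hours

0.0333 hours


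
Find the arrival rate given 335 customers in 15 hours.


lambda = total arrivals / time = 335 / 15 = 22.33 per hour

22.33 per hour


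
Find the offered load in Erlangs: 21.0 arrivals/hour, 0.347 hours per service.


Offered load a = lambda * E[S] = 21.0 * 0.347 = 7.29 Erlangs

7.29 Erlangs


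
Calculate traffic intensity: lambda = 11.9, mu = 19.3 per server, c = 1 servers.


rho = lambda / (c * mu) = 11.9 / (1 * 19.3) = 0.6166

0.6166


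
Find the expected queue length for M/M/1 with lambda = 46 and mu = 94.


rho = 46/94; Lq = rho^2/(1-rho) = 0.47

0.47


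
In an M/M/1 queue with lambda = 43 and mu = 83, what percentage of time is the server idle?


Idle fraction = (1 - rho) * 100 = (1 - 43/83) * 100 = 48.2%

48.2%


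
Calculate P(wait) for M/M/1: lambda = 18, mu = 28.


P(wait) = rho = lambda/mu = 18/28 = 0.6429

0.6429


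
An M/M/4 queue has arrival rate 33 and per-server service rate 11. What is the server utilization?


rho = lambda/(c*mu) = 33/(4*11) = 0.75

0.75


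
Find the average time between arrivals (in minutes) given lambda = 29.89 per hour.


Mean interarrival time = 60/lambda = 60/29.89 = 2.01 minutes

2.01 minutes


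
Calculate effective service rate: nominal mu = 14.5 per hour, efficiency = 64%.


Effective rate = mu * efficiency = 14.5 * 0.64 = 9.28 per hour

9.28 per hour


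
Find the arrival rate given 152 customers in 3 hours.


lambda = total arrivals / time = 152 / 3 = 50.67 per hour

50.67 per hour


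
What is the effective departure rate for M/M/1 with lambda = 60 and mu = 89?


For a stable queue (lambda < mu), throughput = lambda = 60 per hour

60 per hour


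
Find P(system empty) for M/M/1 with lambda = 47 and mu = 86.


P0 = 1 - rho = 1 - 47/86 = 0.4535

0.4535


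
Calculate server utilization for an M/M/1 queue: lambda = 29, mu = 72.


rho = lambda/mu = 29/72 = 0.4028

0.4028


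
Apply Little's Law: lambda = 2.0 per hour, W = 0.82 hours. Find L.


L = lambda * W = 2.0 * 0.82 = 1.64

1.64


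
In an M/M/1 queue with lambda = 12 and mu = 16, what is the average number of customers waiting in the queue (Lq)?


rho = 12/16; Lq = rho^2/(1-rho) = 2.25

2.25


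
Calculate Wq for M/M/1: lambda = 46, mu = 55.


rho = 46/55; Wq = rho/(mu - lambda) = 0.0929 hours

0.0929 hours


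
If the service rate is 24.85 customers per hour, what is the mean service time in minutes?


Mean service time = 60/mu = 60/24.85 = 2.41 minutes

2.41 minutes


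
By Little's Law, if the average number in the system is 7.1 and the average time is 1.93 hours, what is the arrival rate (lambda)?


lambda = L / W = 7.1 / 1.93 = 3.68 per hour

3.68 per hour


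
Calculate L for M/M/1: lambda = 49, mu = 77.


rho = 49/77; L = rho/(1-rho) = 1.75

1.75


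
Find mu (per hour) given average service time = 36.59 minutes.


mu = 60 / avg_service_time = 60 / 36.59 = 1.64 per hour

1.64 per hour


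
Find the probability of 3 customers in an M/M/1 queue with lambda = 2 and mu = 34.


rho = 2/34; P(n) = (1-rho)*rho^n = (1-2/34)*(2/34)^3 = 0.0002

0.0002


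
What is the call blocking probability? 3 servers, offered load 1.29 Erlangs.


B(N,A) = (A^N/N!) / sum(A^k/k!, k=0..N) with N=3, A=1.29 = 0.1028

0.1028


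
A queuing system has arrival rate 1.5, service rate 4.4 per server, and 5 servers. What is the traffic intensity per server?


rho = lambda / (c * mu) = 1.5 / (5 * 4.4) = 0.0682

0.0682


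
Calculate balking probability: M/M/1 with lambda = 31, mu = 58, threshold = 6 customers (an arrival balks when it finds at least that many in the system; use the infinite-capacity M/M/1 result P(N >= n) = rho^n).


P(N >= 6) = rho^6 = (31/58)^6 = 0.0233

0.0233


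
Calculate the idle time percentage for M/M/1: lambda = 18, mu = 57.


Idle fraction = (1 - rho) * 100 = (1 - 18/57) * 100 = 68.4%

68.4%


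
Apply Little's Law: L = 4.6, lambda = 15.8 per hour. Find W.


W = L / lambda = 4.6 / 15.8 = 0.2911 hours

0.2911 hours


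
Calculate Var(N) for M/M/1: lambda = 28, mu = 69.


rho = 28/69; Var(N) = rho/(1-rho)^2 = 1.15

1.15


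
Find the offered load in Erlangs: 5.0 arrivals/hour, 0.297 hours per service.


Offered load a = lambda * E[S] = 5.0 * 0.297 = 1.49 Erlangs

1.49 Erlangs


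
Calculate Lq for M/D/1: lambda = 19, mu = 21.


M/D/1: Lq = rho^2 / (2*(1-rho)) where rho = 19/21; Lq = 4.3

4.3


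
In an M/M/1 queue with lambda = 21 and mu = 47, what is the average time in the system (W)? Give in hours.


W = 1/(mu - lambda) = 1/(47 - 21) = 0.0385 hours

0.0385 hours


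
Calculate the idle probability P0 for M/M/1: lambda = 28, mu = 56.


P0 = 1 - rho = 1 - 28/56 = 0.5

0.5


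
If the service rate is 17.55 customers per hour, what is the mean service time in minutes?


Mean service time = 60/mu = 60/17.55 = 3.42 minutes

3.42 minutes


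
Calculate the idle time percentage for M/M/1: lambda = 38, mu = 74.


Idle fraction = (1 - rho) * 100 = (1 - 38/74) * 100 = 48.6%

48.6%


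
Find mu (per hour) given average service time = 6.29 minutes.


mu = 60 / avg_service_time = 60 / 6.29 = 9.54 per hour

9.54 per hour


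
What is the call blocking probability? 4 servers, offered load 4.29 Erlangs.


B(N,A) = (A^N/N!) / sum(A^k/k!, k=0..N) with N=4, A=4.29 = 0.3379

0.3379


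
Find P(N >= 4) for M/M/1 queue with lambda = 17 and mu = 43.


P(N >= 4) = rho^4 = (17/43)^4 = 0.0244

0.0244


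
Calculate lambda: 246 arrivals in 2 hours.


lambda = total arrivals / time = 246 / 2 = 123.0 per hour

123.0 per hour


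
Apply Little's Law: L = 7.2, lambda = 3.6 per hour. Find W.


W = L / lambda = 7.2 / 3.6 = 2.0 hours

2.0 hours


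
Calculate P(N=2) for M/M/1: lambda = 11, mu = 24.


rho = 11/24; P(n) = (1-rho)*rho^n = (1-11/24)*(11/24)^2 = 0.1138

0.1138


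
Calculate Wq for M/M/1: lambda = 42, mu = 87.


rho = 42/87; Wq = rho/(mu - lambda) = 0.0107 hours

0.0107 hours


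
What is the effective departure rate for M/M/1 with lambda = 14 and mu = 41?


For a stable queue (lambda < mu), throughput = lambda = 14 per hour

14 per hour


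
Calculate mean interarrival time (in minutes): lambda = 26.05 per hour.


Mean interarrival time = 60/lambda = 60/26.05 = 2.3 minutes

2.3 minutes


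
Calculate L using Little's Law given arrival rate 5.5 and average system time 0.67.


L = lambda * W = 5.5 * 0.67 = 3.69

3.69


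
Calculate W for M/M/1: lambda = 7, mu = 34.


W = 1/(mu - lambda) = 1/(34 - 7) = 0.037 hours

0.037 hours


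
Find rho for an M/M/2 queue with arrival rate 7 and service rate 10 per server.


rho = lambda/(c*mu) = 7/(2*10) = 0.35

0.35


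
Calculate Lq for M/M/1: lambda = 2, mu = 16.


rho = 2/16; Lq = rho^2/(1-rho) = 0.02

0.02


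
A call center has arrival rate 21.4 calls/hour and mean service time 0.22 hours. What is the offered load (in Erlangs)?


Offered load a = lambda * E[S] = 21.4 * 0.22 = 4.71 Erlangs

4.71 Erlangs


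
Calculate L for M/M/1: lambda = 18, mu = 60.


rho = 18/60; L = rho/(1-rho) = 0.43

0.43


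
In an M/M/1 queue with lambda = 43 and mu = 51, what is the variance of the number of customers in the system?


rho = 43/51; Var(N) = rho/(1-rho)^2 = 34.27

34.27


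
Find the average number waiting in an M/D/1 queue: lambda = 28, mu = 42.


M/D/1: Lq = rho^2 / (2*(1-rho)) where rho = 28/42; Lq = 0.67

0.67


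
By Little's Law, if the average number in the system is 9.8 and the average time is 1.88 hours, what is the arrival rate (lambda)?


lambda = L / W = 9.8 / 1.88 = 5.21 per hour

5.21 per hour


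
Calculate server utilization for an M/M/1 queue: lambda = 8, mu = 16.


rho = lambda/mu = 8/16 = 0.5

0.5


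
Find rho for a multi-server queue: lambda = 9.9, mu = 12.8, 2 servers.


rho = lambda / (c * mu) = 9.9 / (2 * 12.8) = 0.3867

0.3867


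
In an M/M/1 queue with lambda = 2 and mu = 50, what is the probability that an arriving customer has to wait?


P(wait) = rho = lambda/mu = 2/50 = 0.04

0.04


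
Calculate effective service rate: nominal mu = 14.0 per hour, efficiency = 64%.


Effective rate = mu * efficiency = 14.0 * 0.64 = 8.96 per hour

8.96 per hour


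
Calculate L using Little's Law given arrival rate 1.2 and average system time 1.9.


L = lambda * W = 1.2 * 1.9 = 2.28

2.28


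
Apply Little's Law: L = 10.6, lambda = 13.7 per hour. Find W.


W = L / lambda = 10.6 / 13.7 = 0.7737 hours

0.7737 hours


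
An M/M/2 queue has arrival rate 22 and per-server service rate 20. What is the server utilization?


rho = lambda/(c*mu) = 22/(2*20) = 0.55

0.55


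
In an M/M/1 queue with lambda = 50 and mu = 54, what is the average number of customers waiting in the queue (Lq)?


rho = 50/54; Lq = rho^2/(1-rho) = 11.57

11.57
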